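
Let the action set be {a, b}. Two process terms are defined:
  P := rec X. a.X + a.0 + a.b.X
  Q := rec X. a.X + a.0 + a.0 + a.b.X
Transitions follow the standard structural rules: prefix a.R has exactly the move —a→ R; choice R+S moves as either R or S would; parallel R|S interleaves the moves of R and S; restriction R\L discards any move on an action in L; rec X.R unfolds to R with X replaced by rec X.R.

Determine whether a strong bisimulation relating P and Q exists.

P ~ Q

Reachable graph of P (3 states):
  u0 = rec X. a.X + a.0 + a.b.X ⊢ ··a··> u0, ··a··> u1, ··a··> u2
  u1 = 0 ⊢ ·
  u2 = b.(rec X. a.X + a.0 + a.b.X) ⊢ ··b··> u0
Reachable graph of Q (3 states):
  v0 = rec X. a.X + a.0 + a.0 + a.b.X ⊢ ··a··> v0, ··a··> v1, ··a··> v2
  v1 = 0 ⊢ ·
  v2 = b.(rec X. a.X + a.0 + a.0 + a.b.X) ⊢ ··b··> v0
Coarsest stable partition (strong bisimilarity classes):
  B0 = {u0, v0}
  B1 = {u2, v2}
  B2 = {u1, v1}
u0 ∈ B0, v0 ∈ B0 → same block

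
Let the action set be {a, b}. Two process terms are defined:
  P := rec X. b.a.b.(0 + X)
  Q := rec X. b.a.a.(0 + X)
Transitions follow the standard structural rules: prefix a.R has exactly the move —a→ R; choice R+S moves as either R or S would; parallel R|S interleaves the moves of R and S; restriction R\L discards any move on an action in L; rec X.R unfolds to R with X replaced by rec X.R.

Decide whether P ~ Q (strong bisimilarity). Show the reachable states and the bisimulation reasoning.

P ≁ Q

P's transition system — 4 states:
  u0 = rec X. b.a.b.(0 + X) has moves --b--▸ u1
  u1 = a.b.(0 + (rec X. b.a.b.(0 + X))) has moves --a--▸ u2
  u2 = b.(0 + (rec X. b.a.b.(0 + X))) has moves --b--▸ u3
  u3 = 0 + (rec X. b.a.b.(0 + X)) has moves --b--▸ u1
Q's transition system — 4 states:
  v0 = rec X. b.a.a.(0 + X) has moves --b--▸ v1
  v1 = a.a.(0 + (rec X. b.a.a.(0 + X))) has moves --a--▸ v2
  v2 = a.(0 + (rec X. b.a.a.(0 + X))) has moves --a--▸ v3
  v3 = 0 + (rec X. b.a.a.(0 + X)) has moves --b--▸ v1
Partition-refinement fixed point:
  B0 = {u0, u3}
  B1 = {u1}
  B2 = {u2}
  B3 = {v0, v3}
  B4 = {v1}
  B5 = {v2}
u0 ∈ B0, v0 ∈ B3 → different blocks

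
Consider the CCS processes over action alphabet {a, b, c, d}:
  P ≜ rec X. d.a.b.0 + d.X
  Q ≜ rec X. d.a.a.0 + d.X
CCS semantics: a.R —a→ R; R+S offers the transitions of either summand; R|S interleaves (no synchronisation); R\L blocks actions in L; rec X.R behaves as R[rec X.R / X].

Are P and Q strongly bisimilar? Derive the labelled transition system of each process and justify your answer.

P's transition system — 4 states:
  p0 = rec X. d.a.b.0 + d.X :: -d-> p0, -d-> p1
  p1 = a.b.0 :: -a-> p2
  p2 = b.0 :: -b-> p3
  p3 = 0 :: ·
Q's transition system — 4 states:
  q0 = rec X. d.a.a.0 + d.X :: -d-> q0, -d-> q1
  q1 = a.a.0 :: -a-> q2
  q2 = a.0 :: -a-> q3
  q3 = 0 :: ·
Partition-refinement fixed point:
  B0 = {p0}
  B1 = {p1}
  B2 = {p2}
  B3 = {p3, q3}
  B4 = {q0}
  B5 = {q1}
  B6 = {q2}
p0 ∈ B0, q0 ∈ B4 → different blocks

P ≁ Q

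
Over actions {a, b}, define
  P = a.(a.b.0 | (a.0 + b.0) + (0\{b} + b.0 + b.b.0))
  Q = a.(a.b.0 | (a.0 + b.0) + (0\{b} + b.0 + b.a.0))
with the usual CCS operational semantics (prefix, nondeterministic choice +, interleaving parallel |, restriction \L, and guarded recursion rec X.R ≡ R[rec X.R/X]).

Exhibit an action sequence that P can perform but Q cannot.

Reachable graph of P (9 states):
  p0 = a.(a.b.0 | (a.0 + b.0) + (0\{b} + b.0 + b.b.0)) ⊢ --a--▸ p1
  p1 = a.b.0 | (a.0 + b.0) + (0\{b} + b.0 + b.b.0) ⊢ --a--▸ p2, --a--▸ p3, --b--▸ p2, --b--▸ p4, --b--▸ p5
  p2 = a.b.0 | 0 ⊢ --a--▸ p6
  p3 = b.0 | (a.0 + b.0) ⊢ --a--▸ p6, --b--▸ p6, --b--▸ p7
  p4 = 0 ⊢ (no moves)
  p5 = b.0 ⊢ --b--▸ p4
  p6 = b.0 | 0 ⊢ --b--▸ p8
  p7 = 0 | (a.0 + b.0) ⊢ --a--▸ p8, --b--▸ p8
  p8 = 0 | 0 ⊢ (no moves)
Reachable graph of Q (9 states):
  q0 = a.(a.b.0 | (a.0 + b.0) + (0\{b} + b.0 + b.a.0)) ⊢ --a--▸ q1
  q1 = a.b.0 | (a.0 + b.0) + (0\{b} + b.0 + b.a.0) ⊢ --a--▸ q2, --a--▸ q3, --b--▸ q2, --b--▸ q4, --b--▸ q5
  q2 = a.b.0 | 0 ⊢ --a--▸ q6
  q3 = b.0 | (a.0 + b.0) ⊢ --a--▸ q6, --b--▸ q6, --b--▸ q7
  q4 = 0 ⊢ (no moves)
  q5 = a.0 ⊢ --a--▸ q4
  q6 = b.0 | 0 ⊢ --b--▸ q8
  q7 = 0 | (a.0 + b.0) ⊢ --a--▸ q8, --b--▸ q8
  q8 = 0 | 0 ⊢ (no moves)
Executing abb from P (initial set {p0}):
  [1] a ⇒ {p1}
  [2] b ⇒ {p2, p4, p5}
  [3] b ⇒ {p4}
  — P admits the full trace.
Executing abb from Q (initial set {q0}):
  [1] a ⇒ {q1}
  [2] b ⇒ {q2, q4, q5}
  [3] b ⇒ no successor for Q

abb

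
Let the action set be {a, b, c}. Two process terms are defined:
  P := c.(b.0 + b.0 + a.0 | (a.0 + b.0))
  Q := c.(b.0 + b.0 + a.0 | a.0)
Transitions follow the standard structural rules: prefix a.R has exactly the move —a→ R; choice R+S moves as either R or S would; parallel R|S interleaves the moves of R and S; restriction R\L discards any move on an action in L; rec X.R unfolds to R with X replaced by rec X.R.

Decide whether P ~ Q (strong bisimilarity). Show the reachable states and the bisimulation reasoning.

not bisimilar

Reachable graph of P (6 states):
  p0 = c.(b.0 + b.0 + a.0 | (a.0 + b.0)) → =c=> p1
  p1 = b.0 + b.0 + a.0 | (a.0 + b.0) → =a=> p2, =a=> p3, =b=> p3, =b=> p4
  p2 = 0 | (a.0 + b.0) → =a=> p5, =b=> p5
  p3 = a.0 | 0 → =a=> p5
  p4 = 0 → ·
  p5 = 0 | 0 → ·
Reachable graph of Q (6 states):
  q0 = c.(b.0 + b.0 + a.0 | a.0) → =c=> q1
  q1 = b.0 + b.0 + a.0 | a.0 → =a=> q2, =a=> q3, =b=> q4
  q2 = 0 | a.0 → =a=> q5
  q3 = a.0 | 0 → =a=> q5
  q4 = 0 → ·
  q5 = 0 | 0 → ·
Bisimilarity quotient blocks:
  B0 = {p0}
  B1 = {p1}
  B2 = {p2}
  B3 = {p4, p5, q4, q5}
  B4 = {p3, q2, q3}
  B5 = {q0}
  B6 = {q1}
p0 ∈ B0, q0 ∈ B5 → different blocks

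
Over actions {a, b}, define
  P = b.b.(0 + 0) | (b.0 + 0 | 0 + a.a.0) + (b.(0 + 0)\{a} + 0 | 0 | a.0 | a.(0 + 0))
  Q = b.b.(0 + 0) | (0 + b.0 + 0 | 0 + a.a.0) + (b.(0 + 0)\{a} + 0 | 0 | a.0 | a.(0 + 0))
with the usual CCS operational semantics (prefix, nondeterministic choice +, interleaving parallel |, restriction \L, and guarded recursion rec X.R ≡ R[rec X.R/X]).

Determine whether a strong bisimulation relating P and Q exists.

P ~ Q

Reachable graph of P (13 states):
  p0 = b.b.(0 + 0) | (b.0 + 0 | 0 + a.a.0) + (b.(0 + 0)\{a} + 0 | 0 | a.0 | a.(0 + 0)) ⊢ -a-> p1, -a-> p2, -a-> p3, -b-> p4, -b-> p5, -b-> p6
  p1 = 0 | 0 | 0 | a.(0 + 0) ⊢ -a-> p7
  p2 = 0 | 0 | a.0 | (0 + 0) ⊢ -a-> p7
  p3 = b.b.(0 + 0) | a.0 ⊢ -a-> p6, -b-> p8
  p4 = (0 + 0)\{a} ⊢ deadlocked
  p5 = b.(0 + 0) | (b.0 + 0 | 0 + a.a.0) ⊢ -a-> p8, -b-> p10, -b-> p9
  p6 = b.b.(0 + 0) | 0 ⊢ -b-> p10
  p7 = 0 | 0 | 0 | (0 + 0) ⊢ deadlocked
  p8 = b.(0 + 0) | a.0 ⊢ -a-> p10, -b-> p11
  p9 = (0 + 0) | (b.0 + 0 | 0 + a.a.0) ⊢ -a-> p11, -b-> p12
  p10 = b.(0 + 0) | 0 ⊢ -b-> p12
  p11 = (0 + 0) | a.0 ⊢ -a-> p12
  p12 = (0 + 0) | 0 ⊢ deadlocked
Reachable graph of Q (13 states):
  q0 = b.b.(0 + 0) | (0 + b.0 + 0 | 0 + a.a.0) + (b.(0 + 0)\{a} + 0 | 0 | a.0 | a.(0 + 0)) ⊢ -a-> q1, -a-> q2, -a-> q3, -b-> q4, -b-> q5, -b-> q6
  q1 = 0 | 0 | 0 | a.(0 + 0) ⊢ -a-> q7
  q2 = 0 | 0 | a.0 | (0 + 0) ⊢ -a-> q7
  q3 = b.b.(0 + 0) | a.0 ⊢ -a-> q6, -b-> q8
  q4 = (0 + 0)\{a} ⊢ deadlocked
  q5 = b.(0 + 0) | (0 + b.0 + 0 | 0 + a.a.0) ⊢ -a-> q8, -b-> q10, -b-> q9
  q6 = b.b.(0 + 0) | 0 ⊢ -b-> q10
  q7 = 0 | 0 | 0 | (0 + 0) ⊢ deadlocked
  q8 = b.(0 + 0) | a.0 ⊢ -a-> q10, -b-> q11
  q9 = (0 + 0) | (0 + b.0 + 0 | 0 + a.a.0) ⊢ -a-> q11, -b-> q12
  q10 = b.(0 + 0) | 0 ⊢ -b-> q12
  q11 = (0 + 0) | a.0 ⊢ -a-> q12
  q12 = (0 + 0) | 0 ⊢ deadlocked
Bisimilarity quotient blocks:
  B0 = {p0, q0}
  B1 = {p1, p11, p2, q1, q11, q2}
  B2 = {p12, p4, p7, q12, q4, q7}
  B3 = {p5, q5}
  B4 = {p8, q8}
  B5 = {p10, q10}
  B6 = {p9, q9}
  B7 = {p6, q6}
  B8 = {p3, q3}
p0 ∈ B0, q0 ∈ B0 → same block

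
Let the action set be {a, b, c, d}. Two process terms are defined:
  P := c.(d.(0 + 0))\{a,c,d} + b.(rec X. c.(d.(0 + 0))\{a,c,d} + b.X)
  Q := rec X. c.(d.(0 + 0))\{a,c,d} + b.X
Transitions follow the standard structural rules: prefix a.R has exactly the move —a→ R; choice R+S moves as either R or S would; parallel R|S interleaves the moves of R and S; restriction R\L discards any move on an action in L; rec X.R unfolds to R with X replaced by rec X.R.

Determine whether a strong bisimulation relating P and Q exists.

P ~ Q

Reachable graph of P (3 states):
  s0 = c.(d.(0 + 0))\{a,c,d} + b.(rec X. c.(d.(0 + 0))\{a,c,d} + b.X) ⊢ ··b··> s1, ··c··> s2
  s1 = rec X. c.(d.(0 + 0))\{a,c,d} + b.X ⊢ ··b··> s1, ··c··> s2
  s2 = (d.(0 + 0))\{a,c,d} ⊢ deadlocked
Reachable graph of Q (2 states):
  t0 = rec X. c.(d.(0 + 0))\{a,c,d} + b.X ⊢ ··b··> t0, ··c··> t1
  t1 = (d.(0 + 0))\{a,c,d} ⊢ deadlocked
Coarsest stable partition (strong bisimilarity classes):
  B0 = {s0, s1, t0}
  B1 = {s2, t1}
s0 ∈ B0, t0 ∈ B0 → same block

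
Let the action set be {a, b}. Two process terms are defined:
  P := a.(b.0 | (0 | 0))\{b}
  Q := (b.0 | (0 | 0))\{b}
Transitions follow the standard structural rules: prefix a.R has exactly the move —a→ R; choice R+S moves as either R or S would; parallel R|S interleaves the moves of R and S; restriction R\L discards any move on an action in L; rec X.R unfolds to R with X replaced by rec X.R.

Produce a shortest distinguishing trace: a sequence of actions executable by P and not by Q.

P's transition system — 2 states:
  s0 = a.(b.0 | (0 | 0))\{b} | =a=> s1
  s1 = (b.0 | (0 | 0))\{b} | ∅
Q's transition system — 1 states:
  t0 = (b.0 | (0 | 0))\{b} | ∅
Executing a from P (initial set {s0}):
  [1] a ⇒ {s1}
  P completes σ.
Executing a from Q (initial set {t0}):
  [1] a ⇒ ∅  — Q cannot continue

a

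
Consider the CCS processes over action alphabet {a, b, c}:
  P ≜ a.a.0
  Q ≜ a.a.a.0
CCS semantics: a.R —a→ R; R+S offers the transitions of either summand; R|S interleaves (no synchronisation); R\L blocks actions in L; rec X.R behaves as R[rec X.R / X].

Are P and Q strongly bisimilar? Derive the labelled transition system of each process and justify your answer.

NO

Reachable graph of P (3 states):
  p0 = a.a.0 :: —a→ p1
  p1 = a.0 :: —a→ p2
  p2 = 0 :: stopped
Reachable graph of Q (4 states):
  q0 = a.a.a.0 :: —a→ q1
  q1 = a.a.0 :: —a→ q2
  q2 = a.0 :: —a→ q3
  q3 = 0 :: stopped
Coarsest stable partition (strong bisimilarity classes):
  B0 = {p0, q1}
  B1 = {p1, q2}
  B2 = {p2, q3}
  B3 = {q0}
p0 ∈ B0, q0 ∈ B3 → different blocks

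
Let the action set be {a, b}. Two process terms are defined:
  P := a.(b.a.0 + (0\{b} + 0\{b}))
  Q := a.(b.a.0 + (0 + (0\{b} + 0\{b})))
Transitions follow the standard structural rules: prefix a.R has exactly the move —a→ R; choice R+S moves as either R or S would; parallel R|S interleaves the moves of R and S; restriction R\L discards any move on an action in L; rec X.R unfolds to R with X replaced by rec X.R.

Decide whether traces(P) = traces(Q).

P's transition system — 4 states:
  u0 = a.(b.a.0 + (0\{b} + 0\{b})) | -a-> u1
  u1 = b.a.0 + (0\{b} + 0\{b}) | -b-> u2
  u2 = a.0 | -a-> u3
  u3 = 0 | ·
Q's transition system — 4 states:
  v0 = a.(b.a.0 + (0 + (0\{b} + 0\{b}))) | -a-> v1
  v1 = b.a.0 + (0 + (0\{b} + 0\{b})) | -b-> v2
  v2 = a.0 | -a-> v3
  v3 = 0 | ·
Coarsest stable partition (strong bisimilarity classes):
  B0 = {u0, v0}
  B1 = {u1, v1}
  B2 = {u2, v2}
  B3 = {u3, v3}
u0 ∈ B0, v0 ∈ B0 → same block
Bisimilar ⇒ trace-equivalent.

traces(P) = traces(Q)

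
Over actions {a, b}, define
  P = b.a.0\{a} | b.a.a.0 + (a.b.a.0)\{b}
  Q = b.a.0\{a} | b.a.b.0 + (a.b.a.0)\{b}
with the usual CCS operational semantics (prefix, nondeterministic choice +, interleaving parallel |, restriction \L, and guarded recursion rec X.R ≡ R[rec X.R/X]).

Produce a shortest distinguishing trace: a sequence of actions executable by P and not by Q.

LTS(P): 13 reachable states
  p0 = b.a.0\{a} | b.a.a.0 + (a.b.a.0)\{b} | --a--▸ p1, --b--▸ p2, --b--▸ p3
  p1 = (b.a.0)\{b} | stopped
  p2 = a.0\{a} | b.a.a.0 | --a--▸ p4, --b--▸ p5
  p3 = b.a.0\{a} | a.a.0 | --a--▸ p6, --b--▸ p5
  p4 = 0\{a} | b.a.a.0 | --b--▸ p7
  p5 = a.0\{a} | a.a.0 | --a--▸ p7, --a--▸ p8
  p6 = b.a.0\{a} | a.0 | --a--▸ p9, --b--▸ p8
  p7 = 0\{a} | a.a.0 | --a--▸ p10
  p8 = a.0\{a} | a.0 | --a--▸ p10, --a--▸ p11
  p9 = b.a.0\{a} | 0 | --b--▸ p11
  p10 = 0\{a} | a.0 | --a--▸ p12
  p11 = a.0\{a} | 0 | --a--▸ p12
  p12 = 0\{a} | 0 | stopped
LTS(Q): 13 reachable states
  q0 = b.a.0\{a} | b.a.b.0 + (a.b.a.0)\{b} | --a--▸ q1, --b--▸ q2, --b--▸ q3
  q1 = (b.a.0)\{b} | stopped
  q2 = a.0\{a} | b.a.b.0 | --a--▸ q4, --b--▸ q5
  q3 = b.a.0\{a} | a.b.0 | --a--▸ q6, --b--▸ q5
  q4 = 0\{a} | b.a.b.0 | --b--▸ q7
  q5 = a.0\{a} | a.b.0 | --a--▸ q7, --a--▸ q8
  q6 = b.a.0\{a} | b.0 | --b--▸ q8, --b--▸ q9
  q7 = 0\{a} | a.b.0 | --a--▸ q10
  q8 = a.0\{a} | b.0 | --a--▸ q10, --b--▸ q11
  q9 = b.a.0\{a} | 0 | --b--▸ q11
  q10 = 0\{a} | b.0 | --b--▸ q12
  q11 = a.0\{a} | 0 | --a--▸ q12
  q12 = 0\{a} | 0 | stopped
Executing baa from P (initial set {p0}):
  after b @ step 1: {p2, p3}
  after a @ step 2: {p4, p6}
  after a @ step 3: {p9}
  P completes σ.
Executing baa from Q (initial set {q0}):
  after b @ step 1: {q2, q3}
  after a @ step 2: {q4, q6}
  after a @ step 3: ∅ (Q stuck)

baa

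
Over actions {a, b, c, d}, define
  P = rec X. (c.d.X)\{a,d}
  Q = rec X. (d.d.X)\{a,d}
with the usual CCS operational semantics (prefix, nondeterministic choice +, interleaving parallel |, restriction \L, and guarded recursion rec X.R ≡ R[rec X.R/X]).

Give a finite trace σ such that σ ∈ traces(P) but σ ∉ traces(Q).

Reachable graph of P (2 states):
  m0 = rec X. (c.d.X)\{a,d} → =c=> m1
  m1 = (d.(rec X. (c.d.X)\{a,d}))\{a,d} → ∅
Reachable graph of Q (1 states):
  n0 = rec X. (d.d.X)\{a,d} → ∅
Trace ⟨c⟩ through P, begin at {m0}:
  step 1 (c): {m1}
  — P admits the full trace.
Trace ⟨c⟩ through Q, begin at {n0}:
  step 1 (c): no successor for Q

c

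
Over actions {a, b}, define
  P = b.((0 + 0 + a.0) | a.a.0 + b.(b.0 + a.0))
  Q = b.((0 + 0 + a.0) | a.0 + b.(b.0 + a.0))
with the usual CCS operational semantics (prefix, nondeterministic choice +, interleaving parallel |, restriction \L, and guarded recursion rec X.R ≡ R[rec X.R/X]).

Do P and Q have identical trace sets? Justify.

P's transition system — 9 states:
  u0 = b.((0 + 0 + a.0) | a.a.0 + b.(b.0 + a.0)) ⊢ —b→ u1
  u1 = (0 + 0 + a.0) | a.a.0 + b.(b.0 + a.0) ⊢ —a→ u2, —a→ u3, —b→ u4
  u2 = (0 + 0 + a.0) | a.0 ⊢ —a→ u5, —a→ u6
  u3 = 0 | a.a.0 ⊢ —a→ u6
  u4 = b.0 + a.0 ⊢ —a→ u7, —b→ u7
  u5 = (0 + 0 + a.0) | 0 ⊢ —a→ u8
  u6 = 0 | a.0 ⊢ —a→ u8
  u7 = 0 ⊢ ∅
  u8 = 0 | 0 ⊢ ∅
Q's transition system — 7 states:
  v0 = b.((0 + 0 + a.0) | a.0 + b.(b.0 + a.0)) ⊢ —b→ v1
  v1 = (0 + 0 + a.0) | a.0 + b.(b.0 + a.0) ⊢ —a→ v2, —a→ v3, —b→ v4
  v2 = (0 + 0 + a.0) | 0 ⊢ —a→ v5
  v3 = 0 | a.0 ⊢ —a→ v5
  v4 = b.0 + a.0 ⊢ —a→ v6, —b→ v6
  v5 = 0 | 0 ⊢ ∅
  v6 = 0 ⊢ ∅
Run σ = ⟨baaa⟩ on P: start {u0}
  [1] b ⇒ {u1}
  [2] a ⇒ {u2, u3}
  [3] a ⇒ {u5, u6}
  [4] a ⇒ {u8}
  — P admits the full trace.
Run σ = ⟨baaa⟩ on Q: start {v0}
  [1] b ⇒ {v1}
  [2] a ⇒ {v2, v3}
  [3] a ⇒ {v5}
  [4] a ⇒ ∅  — Q cannot continue

NO — witness ⟨baaa⟩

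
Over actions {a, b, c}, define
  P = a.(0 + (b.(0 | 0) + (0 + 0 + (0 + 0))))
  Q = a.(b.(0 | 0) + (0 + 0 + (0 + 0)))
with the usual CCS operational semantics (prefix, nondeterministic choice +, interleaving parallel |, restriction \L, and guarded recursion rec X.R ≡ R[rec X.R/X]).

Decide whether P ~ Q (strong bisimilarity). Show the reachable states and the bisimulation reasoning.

LTS(P): 3 reachable states
  u0 = a.(0 + (b.(0 | 0) + (0 + 0 + (0 + 0)))) ⊢ —a→ u1
  u1 = 0 + (b.(0 | 0) + (0 + 0 + (0 + 0))) ⊢ —b→ u2
  u2 = 0 | 0 ⊢ (no moves)
LTS(Q): 3 reachable states
  v0 = a.(b.(0 | 0) + (0 + 0 + (0 + 0))) ⊢ —a→ v1
  v1 = b.(0 | 0) + (0 + 0 + (0 + 0)) ⊢ —b→ v2
  v2 = 0 | 0 ⊢ (no moves)
Bisimilarity quotient blocks:
  B0 = {u0, v0}
  B1 = {u1, v1}
  B2 = {u2, v2}
u0 ∈ B0, v0 ∈ B0 → same block

YES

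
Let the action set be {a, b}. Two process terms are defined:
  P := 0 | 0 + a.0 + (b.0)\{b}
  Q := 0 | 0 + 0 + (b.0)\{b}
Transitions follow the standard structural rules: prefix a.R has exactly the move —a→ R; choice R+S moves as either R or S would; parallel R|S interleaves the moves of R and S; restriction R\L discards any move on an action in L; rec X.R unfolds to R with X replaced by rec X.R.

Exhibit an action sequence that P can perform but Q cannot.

Reachable graph of P (2 states):
  p0 = 0 | 0 + a.0 + (b.0)\{b} → ··a··> p1
  p1 = 0 → ·
Reachable graph of Q (1 states):
  q0 = 0 | 0 + 0 + (b.0)\{b} → ·
Trace ⟨a⟩ through P, begin at {p0}:
  [1] a ⇒ {p1}
  P completes σ.
Trace ⟨a⟩ through Q, begin at {q0}:
  [1] a ⇒ ∅ (Q stuck)

a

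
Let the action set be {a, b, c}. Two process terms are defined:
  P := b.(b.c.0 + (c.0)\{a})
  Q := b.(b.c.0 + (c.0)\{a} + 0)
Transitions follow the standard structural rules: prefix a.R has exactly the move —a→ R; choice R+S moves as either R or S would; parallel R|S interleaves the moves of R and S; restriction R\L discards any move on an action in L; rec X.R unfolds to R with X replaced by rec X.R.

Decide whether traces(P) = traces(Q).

LTS(P): 5 reachable states
  s0 = b.(b.c.0 + (c.0)\{a}) | —b→ s1
  s1 = b.c.0 + (c.0)\{a} | —b→ s2, —c→ s3
  s2 = c.0 | —c→ s4
  s3 = 0\{a} | deadlocked
  s4 = 0 | deadlocked
LTS(Q): 5 reachable states
  t0 = b.(b.c.0 + (c.0)\{a} + 0) | —b→ t1
  t1 = b.c.0 + (c.0)\{a} + 0 | —b→ t2, —c→ t3
  t2 = c.0 | —c→ t4
  t3 = 0\{a} | deadlocked
  t4 = 0 | deadlocked
Partition-refinement fixed point:
  B0 = {s0, t0}
  B1 = {s1, t1}
  B2 = {s3, s4, t3, t4}
  B3 = {s2, t2}
s0 ∈ B0, t0 ∈ B0 → same block
Bisimilar ⇒ trace-equivalent.

trace-equivalent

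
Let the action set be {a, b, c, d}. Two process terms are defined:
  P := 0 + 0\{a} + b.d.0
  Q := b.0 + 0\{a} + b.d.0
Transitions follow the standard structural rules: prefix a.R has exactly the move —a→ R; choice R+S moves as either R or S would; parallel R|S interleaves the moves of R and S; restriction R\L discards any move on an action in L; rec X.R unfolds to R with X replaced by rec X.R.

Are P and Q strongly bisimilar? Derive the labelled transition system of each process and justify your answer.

P's transition system — 3 states:
  p0 = 0 + 0\{a} + b.d.0 :: -b-> p1
  p1 = d.0 :: -d-> p2
  p2 = 0 :: ·
Q's transition system — 3 states:
  q0 = b.0 + 0\{a} + b.d.0 :: -b-> q1, -b-> q2
  q1 = 0 :: ·
  q2 = d.0 :: -d-> q1
Coarsest stable partition (strong bisimilarity classes):
  B0 = {p0}
  B1 = {p1, q2}
  B2 = {p2, q1}
  B3 = {q0}
p0 ∈ B0, q0 ∈ B3 → different blocks

not bisimilar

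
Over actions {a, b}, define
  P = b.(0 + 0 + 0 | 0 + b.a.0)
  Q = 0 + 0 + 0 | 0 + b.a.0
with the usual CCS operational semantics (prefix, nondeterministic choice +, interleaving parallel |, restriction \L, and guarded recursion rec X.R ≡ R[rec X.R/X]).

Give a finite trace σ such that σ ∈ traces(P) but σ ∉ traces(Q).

bb

P's transition system — 4 states:
  s0 = b.(0 + 0 + 0 | 0 + b.a.0) | -b-> s1
  s1 = 0 + 0 + 0 | 0 + b.a.0 | -b-> s2
  s2 = a.0 | -a-> s3
  s3 = 0 | deadlocked
Q's transition system — 3 states:
  t0 = 0 + 0 + 0 | 0 + b.a.0 | -b-> t1
  t1 = a.0 | -a-> t2
  t2 = 0 | deadlocked
Executing bb from P (initial set {s0}):
  after b @ step 1: {s1}
  after b @ step 2: {s2}
  ✓ P
Executing bb from Q (initial set {t0}):
  after b @ step 1: {t1}
  after b @ step 2: ∅  — Q cannot continue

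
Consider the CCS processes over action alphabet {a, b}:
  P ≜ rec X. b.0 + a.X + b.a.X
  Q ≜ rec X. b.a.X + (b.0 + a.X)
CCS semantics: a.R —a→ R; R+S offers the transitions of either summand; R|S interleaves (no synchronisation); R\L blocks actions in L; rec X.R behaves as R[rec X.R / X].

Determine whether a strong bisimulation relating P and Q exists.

Reachable graph of P (3 states):
  s0 = rec X. b.0 + a.X + b.a.X :: —a→ s0, —b→ s1, —b→ s2
  s1 = 0 :: ·
  s2 = a.(rec X. b.0 + a.X + b.a.X) :: —a→ s0
Reachable graph of Q (3 states):
  t0 = rec X. b.a.X + (b.0 + a.X) :: —a→ t0, —b→ t1, —b→ t2
  t1 = 0 :: ·
  t2 = a.(rec X. b.a.X + (b.0 + a.X)) :: —a→ t0
Bisimilarity quotient blocks:
  B0 = {s0, t0}
  B1 = {s2, t2}
  B2 = {s1, t1}
s0 ∈ B0, t0 ∈ B0 → same block

P ~ Q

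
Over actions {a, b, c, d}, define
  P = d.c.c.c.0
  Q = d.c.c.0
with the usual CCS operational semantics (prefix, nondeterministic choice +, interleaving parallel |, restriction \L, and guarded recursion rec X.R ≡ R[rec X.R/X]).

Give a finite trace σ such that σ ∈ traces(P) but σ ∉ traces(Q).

dccc

LTS(P): 5 reachable states
  m0 = d.c.c.c.0 → -d-> m1
  m1 = c.c.c.0 → -c-> m2
  m2 = c.c.0 → -c-> m3
  m3 = c.0 → -c-> m4
  m4 = 0 → ·
LTS(Q): 4 reachable states
  n0 = d.c.c.0 → -d-> n1
  n1 = c.c.0 → -c-> n2
  n2 = c.0 → -c-> n3
  n3 = 0 → ·
Trace ⟨dccc⟩ through P, begin at {m0}:
  [1] d ⇒ {m1}
  [2] c ⇒ {m2}
  [3] c ⇒ {m3}
  [4] c ⇒ {m4}
  ✓ P
Trace ⟨dccc⟩ through Q, begin at {n0}:
  [1] d ⇒ {n1}
  [2] c ⇒ {n2}
  [3] c ⇒ {n3}
  [4] c ⇒ ∅ (Q stuck)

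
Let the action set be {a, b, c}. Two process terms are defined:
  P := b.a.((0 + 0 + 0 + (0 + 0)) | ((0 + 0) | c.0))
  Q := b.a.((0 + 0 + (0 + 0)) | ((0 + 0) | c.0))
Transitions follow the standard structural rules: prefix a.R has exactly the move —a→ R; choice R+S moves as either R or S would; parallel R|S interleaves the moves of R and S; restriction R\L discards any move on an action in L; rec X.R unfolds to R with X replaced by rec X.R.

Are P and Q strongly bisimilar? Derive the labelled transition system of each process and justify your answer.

bisimilar

LTS(P): 4 reachable states
  m0 = b.a.((0 + 0 + 0 + (0 + 0)) | ((0 + 0) | c.0)) ⊢ -b-> m1
  m1 = a.((0 + 0 + 0 + (0 + 0)) | ((0 + 0) | c.0)) ⊢ -a-> m2
  m2 = (0 + 0 + 0 + (0 + 0)) | ((0 + 0) | c.0) ⊢ -c-> m3
  m3 = (0 + 0 + 0 + (0 + 0)) | ((0 + 0) | 0) ⊢ (no moves)
LTS(Q): 4 reachable states
  n0 = b.a.((0 + 0 + (0 + 0)) | ((0 + 0) | c.0)) ⊢ -b-> n1
  n1 = a.((0 + 0 + (0 + 0)) | ((0 + 0) | c.0)) ⊢ -a-> n2
  n2 = (0 + 0 + (0 + 0)) | ((0 + 0) | c.0) ⊢ -c-> n3
  n3 = (0 + 0 + (0 + 0)) | ((0 + 0) | 0) ⊢ (no moves)
Coarsest stable partition (strong bisimilarity classes):
  B0 = {m0, n0}
  B1 = {m1, n1}
  B2 = {m2, n2}
  B3 = {m3, n3}
m0 ∈ B0, n0 ∈ B0 → same block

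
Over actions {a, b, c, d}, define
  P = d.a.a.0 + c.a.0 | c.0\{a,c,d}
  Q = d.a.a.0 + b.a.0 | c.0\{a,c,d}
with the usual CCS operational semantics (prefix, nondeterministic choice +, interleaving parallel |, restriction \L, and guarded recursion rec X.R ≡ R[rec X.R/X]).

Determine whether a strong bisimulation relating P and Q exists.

NO

P's transition system — 9 states:
  u0 = d.a.a.0 + c.a.0 | c.0\{a,c,d} has moves —c→ u1, —c→ u2, —d→ u3
  u1 = a.0 | c.0\{a,c,d} has moves —a→ u4, —c→ u5
  u2 = c.a.0 | 0\{a,c,d} has moves —c→ u5
  u3 = a.a.0 has moves —a→ u6
  u4 = 0 | c.0\{a,c,d} has moves —c→ u7
  u5 = a.0 | 0\{a,c,d} has moves —a→ u7
  u6 = a.0 has moves —a→ u8
  u7 = 0 | 0\{a,c,d} has moves deadlocked
  u8 = 0 has moves deadlocked
Q's transition system — 9 states:
  v0 = d.a.a.0 + b.a.0 | c.0\{a,c,d} has moves —b→ v1, —c→ v2, —d→ v3
  v1 = a.0 | c.0\{a,c,d} has moves —a→ v4, —c→ v5
  v2 = b.a.0 | 0\{a,c,d} has moves —b→ v5
  v3 = a.a.0 has moves —a→ v6
  v4 = 0 | c.0\{a,c,d} has moves —c→ v7
  v5 = a.0 | 0\{a,c,d} has moves —a→ v7
  v6 = a.0 has moves —a→ v8
  v7 = 0 | 0\{a,c,d} has moves deadlocked
  v8 = 0 has moves deadlocked
Partition-refinement fixed point:
  B0 = {u0}
  B1 = {u1, v1}
  B2 = {u4, v4}
  B3 = {u7, u8, v7, v8}
  B4 = {u5, u6, v5, v6}
  B5 = {u2}
  B6 = {u3, v3}
  B7 = {v0}
  B8 = {v2}
u0 ∈ B0, v0 ∈ B7 → different blocks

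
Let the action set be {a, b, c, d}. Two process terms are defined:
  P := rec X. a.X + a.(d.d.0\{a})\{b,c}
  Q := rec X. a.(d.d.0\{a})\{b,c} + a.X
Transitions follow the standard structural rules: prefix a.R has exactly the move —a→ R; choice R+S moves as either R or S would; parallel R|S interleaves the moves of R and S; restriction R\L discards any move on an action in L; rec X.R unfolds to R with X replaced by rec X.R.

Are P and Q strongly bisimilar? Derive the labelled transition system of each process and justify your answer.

LTS(P): 4 reachable states
  m0 = rec X. a.X + a.(d.d.0\{a})\{b,c} ⊢ ··a··> m0, ··a··> m1
  m1 = (d.d.0\{a})\{b,c} ⊢ ··d··> m2
  m2 = (d.0\{a})\{b,c} ⊢ ··d··> m3
  m3 = 0\{a}\{b,c} ⊢ stopped
LTS(Q): 4 reachable states
  n0 = rec X. a.(d.d.0\{a})\{b,c} + a.X ⊢ ··a··> n0, ··a··> n1
  n1 = (d.d.0\{a})\{b,c} ⊢ ··d··> n2
  n2 = (d.0\{a})\{b,c} ⊢ ··d··> n3
  n3 = 0\{a}\{b,c} ⊢ stopped
Partition-refinement fixed point:
  B0 = {m0, n0}
  B1 = {m1, n1}
  B2 = {m2, n2}
  B3 = {m3, n3}
m0 ∈ B0, n0 ∈ B0 → same block

YES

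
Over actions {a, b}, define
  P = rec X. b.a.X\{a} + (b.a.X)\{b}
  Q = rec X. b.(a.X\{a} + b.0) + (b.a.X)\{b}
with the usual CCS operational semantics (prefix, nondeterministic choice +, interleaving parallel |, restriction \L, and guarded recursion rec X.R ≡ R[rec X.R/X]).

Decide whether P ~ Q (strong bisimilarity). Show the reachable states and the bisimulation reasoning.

P ≁ Q

P's transition system — 4 states:
  s0 = rec X. b.a.X\{a} + (b.a.X)\{b} ⊢ -b-> s1
  s1 = a.(rec X. b.a.X\{a} + (b.a.X)\{b})\{a} ⊢ -a-> s2
  s2 = (rec X. b.a.X\{a} + (b.a.X)\{b})\{a} ⊢ -b-> s3
  s3 = (a.(rec X. b.a.X\{a} + (b.a.X)\{b})\{a})\{a} ⊢ ·
Q's transition system — 6 states:
  t0 = rec X. b.(a.X\{a} + b.0) + (b.a.X)\{b} ⊢ -b-> t1
  t1 = a.(rec X. b.(a.X\{a} + b.0) + (b.a.X)\{b})\{a} + b.0 ⊢ -a-> t2, -b-> t3
  t2 = (rec X. b.(a.X\{a} + b.0) + (b.a.X)\{b})\{a} ⊢ -b-> t4
  t3 = 0 ⊢ ·
  t4 = (a.(rec X. b.(a.X\{a} + b.0) + (b.a.X)\{b})\{a} + b.0)\{a} ⊢ -b-> t5
  t5 = 0\{a} ⊢ ·
Coarsest stable partition (strong bisimilarity classes):
  B0 = {s0}
  B1 = {s1}
  B2 = {s2, t4}
  B3 = {s3, t3, t5}
  B4 = {t0}
  B5 = {t1}
  B6 = {t2}
s0 ∈ B0, t0 ∈ B4 → different blocks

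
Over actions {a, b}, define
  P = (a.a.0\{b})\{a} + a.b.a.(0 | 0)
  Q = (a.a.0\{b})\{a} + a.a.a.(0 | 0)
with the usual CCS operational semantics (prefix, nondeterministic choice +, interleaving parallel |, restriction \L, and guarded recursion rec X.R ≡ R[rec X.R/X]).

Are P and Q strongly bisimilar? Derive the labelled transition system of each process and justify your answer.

LTS(P): 4 reachable states
  m0 = (a.a.0\{b})\{a} + a.b.a.(0 | 0) has moves --a--▸ m1
  m1 = b.a.(0 | 0) has moves --b--▸ m2
  m2 = a.(0 | 0) has moves --a--▸ m3
  m3 = 0 | 0 has moves ∅
LTS(Q): 4 reachable states
  n0 = (a.a.0\{b})\{a} + a.a.a.(0 | 0) has moves --a--▸ n1
  n1 = a.a.(0 | 0) has moves --a--▸ n2
  n2 = a.(0 | 0) has moves --a--▸ n3
  n3 = 0 | 0 has moves ∅
Bisimilarity quotient blocks:
  B0 = {m0}
  B1 = {m1}
  B2 = {m2, n2}
  B3 = {m3, n3}
  B4 = {n0}
  B5 = {n1}
m0 ∈ B0, n0 ∈ B4 → different blocks

not bisimilar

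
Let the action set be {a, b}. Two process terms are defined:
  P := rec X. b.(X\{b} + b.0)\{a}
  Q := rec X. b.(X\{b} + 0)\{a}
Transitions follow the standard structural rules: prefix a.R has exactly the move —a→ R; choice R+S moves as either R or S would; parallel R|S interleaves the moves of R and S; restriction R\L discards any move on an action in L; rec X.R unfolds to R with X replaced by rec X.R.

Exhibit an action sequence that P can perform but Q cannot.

LTS(P): 3 reachable states
  u0 = rec X. b.(X\{b} + b.0)\{a} :: -b-> u1
  u1 = ((rec X. b.(X\{b} + b.0)\{a})\{b} + b.0)\{a} :: -b-> u2
  u2 = 0\{a} :: stopped
LTS(Q): 2 reachable states
  v0 = rec X. b.(X\{b} + 0)\{a} :: -b-> v1
  v1 = ((rec X. b.(X\{b} + 0)\{a})\{b} + 0)\{a} :: stopped
Executing bb from P (initial set {u0}):
  [1] b ⇒ {u1}
  [2] b ⇒ {u2}
  — P admits the full trace.
Executing bb from Q (initial set {v0}):
  [1] b ⇒ {v1}
  [2] b ⇒ no successor for Q

bb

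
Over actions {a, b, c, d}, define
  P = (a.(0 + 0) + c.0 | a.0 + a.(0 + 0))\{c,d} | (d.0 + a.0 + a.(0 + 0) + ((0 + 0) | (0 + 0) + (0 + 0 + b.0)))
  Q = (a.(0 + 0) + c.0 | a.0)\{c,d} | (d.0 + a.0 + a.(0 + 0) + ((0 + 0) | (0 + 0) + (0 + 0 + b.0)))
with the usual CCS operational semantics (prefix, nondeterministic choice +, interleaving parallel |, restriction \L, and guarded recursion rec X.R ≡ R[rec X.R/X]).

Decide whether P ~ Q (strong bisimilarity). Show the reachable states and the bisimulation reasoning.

YES

P's transition system — 9 states:
  m0 = (a.(0 + 0) + c.0 | a.0 + a.(0 + 0))\{c,d} | (d.0 + a.0 + a.(0 + 0) + ((0 + 0) | (0 + 0) + (0 + 0 + b.0))) → -a-> m1, -a-> m2, -a-> m3, -a-> m4, -b-> m3, -d-> m3
  m1 = (0 + 0)\{c,d} | (d.0 + a.0 + a.(0 + 0) + ((0 + 0) | (0 + 0) + (0 + 0 + b.0))) → -a-> m5, -a-> m6, -b-> m6, -d-> m6
  m2 = (a.(0 + 0) + c.0 | a.0 + a.(0 + 0))\{c,d} | (0 + 0) → -a-> m5, -a-> m7
  m3 = (a.(0 + 0) + c.0 | a.0 + a.(0 + 0))\{c,d} | 0 → -a-> m6, -a-> m8
  m4 = (c.0 | 0)\{c,d} | (d.0 + a.0 + a.(0 + 0) + ((0 + 0) | (0 + 0) + (0 + 0 + b.0))) → -a-> m7, -a-> m8, -b-> m8, -d-> m8
  m5 = (0 + 0)\{c,d} | (0 + 0) → (no moves)
  m6 = (0 + 0)\{c,d} | 0 → (no moves)
  m7 = (c.0 | 0)\{c,d} | (0 + 0) → (no moves)
  m8 = (c.0 | 0)\{c,d} | 0 → (no moves)
Q's transition system — 9 states:
  n0 = (a.(0 + 0) + c.0 | a.0)\{c,d} | (d.0 + a.0 + a.(0 + 0) + ((0 + 0) | (0 + 0) + (0 + 0 + b.0))) → -a-> n1, -a-> n2, -a-> n3, -a-> n4, -b-> n3, -d-> n3
  n1 = (0 + 0)\{c,d} | (d.0 + a.0 + a.(0 + 0) + ((0 + 0) | (0 + 0) + (0 + 0 + b.0))) → -a-> n5, -a-> n6, -b-> n6, -d-> n6
  n2 = (a.(0 + 0) + c.0 | a.0)\{c,d} | (0 + 0) → -a-> n5, -a-> n7
  n3 = (a.(0 + 0) + c.0 | a.0)\{c,d} | 0 → -a-> n6, -a-> n8
  n4 = (c.0 | 0)\{c,d} | (d.0 + a.0 + a.(0 + 0) + ((0 + 0) | (0 + 0) + (0 + 0 + b.0))) → -a-> n7, -a-> n8, -b-> n8, -d-> n8
  n5 = (0 + 0)\{c,d} | (0 + 0) → (no moves)
  n6 = (0 + 0)\{c,d} | 0 → (no moves)
  n7 = (c.0 | 0)\{c,d} | (0 + 0) → (no moves)
  n8 = (c.0 | 0)\{c,d} | 0 → (no moves)
Partition-refinement fixed point:
  B0 = {m0, n0}
  B1 = {m1, m4, n1, n4}
  B2 = {m5, m6, m7, m8, n5, n6, n7, n8}
  B3 = {m2, m3, n2, n3}
m0 ∈ B0, n0 ∈ B0 → same block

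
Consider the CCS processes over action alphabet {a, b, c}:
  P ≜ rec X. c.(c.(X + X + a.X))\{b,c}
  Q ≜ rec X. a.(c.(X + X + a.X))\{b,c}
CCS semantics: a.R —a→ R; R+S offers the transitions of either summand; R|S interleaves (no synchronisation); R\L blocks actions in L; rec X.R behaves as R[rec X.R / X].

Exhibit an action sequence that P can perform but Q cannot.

c

Reachable graph of P (2 states):
  u0 = rec X. c.(c.(X + X + a.X))\{b,c} ⊢ =c=> u1
  u1 = (c.((rec X. c.(c.(X + X + a.X))\{b,c}) + (rec X. c.(c.(X + X + a.X))\{b,c}) + a.(rec X. c.(c.(X + X + a.X))\{b,c})))\{b,c} ⊢ deadlocked
Reachable graph of Q (2 states):
  v0 = rec X. a.(c.(X + X + a.X))\{b,c} ⊢ =a=> v1
  v1 = (c.((rec X. a.(c.(X + X + a.X))\{b,c}) + (rec X. a.(c.(X + X + a.X))\{b,c}) + a.(rec X. a.(c.(X + X + a.X))\{b,c})))\{b,c} ⊢ deadlocked
Executing c from P (initial set {u0}):
  step 1 (c): {u1}
  ✓ P
Executing c from Q (initial set {v0}):
  step 1 (c): ∅ (Q stuck)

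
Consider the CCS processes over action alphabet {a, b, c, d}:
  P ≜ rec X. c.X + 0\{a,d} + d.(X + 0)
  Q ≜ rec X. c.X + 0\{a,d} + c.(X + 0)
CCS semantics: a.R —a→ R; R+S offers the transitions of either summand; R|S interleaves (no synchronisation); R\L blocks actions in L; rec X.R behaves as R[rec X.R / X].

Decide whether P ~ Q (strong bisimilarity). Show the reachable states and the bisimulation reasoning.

P's transition system — 2 states:
  m0 = rec X. c.X + 0\{a,d} + d.(X + 0) | ··c··> m0, ··d··> m1
  m1 = (rec X. c.X + 0\{a,d} + d.(X + 0)) + 0 | ··c··> m0, ··d··> m1
Q's transition system — 2 states:
  n0 = rec X. c.X + 0\{a,d} + c.(X + 0) | ··c··> n0, ··c··> n1
  n1 = (rec X. c.X + 0\{a,d} + c.(X + 0)) + 0 | ··c··> n0, ··c··> n1
Bisimilarity quotient blocks:
  B0 = {m0, m1}
  B1 = {n0, n1}
m0 ∈ B0, n0 ∈ B1 → different blocks

not bisimilar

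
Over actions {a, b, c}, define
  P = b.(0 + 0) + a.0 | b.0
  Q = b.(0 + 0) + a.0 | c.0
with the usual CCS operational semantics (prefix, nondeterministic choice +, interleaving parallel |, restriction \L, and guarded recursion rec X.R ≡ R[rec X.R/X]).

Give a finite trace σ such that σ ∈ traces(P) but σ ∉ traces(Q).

P's transition system — 5 states:
  p0 = b.(0 + 0) + a.0 | b.0 → -a-> p1, -b-> p2, -b-> p3
  p1 = 0 | b.0 → -b-> p4
  p2 = 0 + 0 → ·
  p3 = a.0 | 0 → -a-> p4
  p4 = 0 | 0 → ·
Q's transition system — 5 states:
  q0 = b.(0 + 0) + a.0 | c.0 → -a-> q1, -b-> q2, -c-> q3
  q1 = 0 | c.0 → -c-> q4
  q2 = 0 + 0 → ·
  q3 = a.0 | 0 → -a-> q4
  q4 = 0 | 0 → ·
Run σ = ⟨ab⟩ on P: start {p0}
  after a @ step 1: {p1}
  after b @ step 2: {p4}
  P completes σ.
Run σ = ⟨ab⟩ on Q: start {q0}
  after a @ step 1: {q1}
  after b @ step 2: ∅  — Q cannot continue

ab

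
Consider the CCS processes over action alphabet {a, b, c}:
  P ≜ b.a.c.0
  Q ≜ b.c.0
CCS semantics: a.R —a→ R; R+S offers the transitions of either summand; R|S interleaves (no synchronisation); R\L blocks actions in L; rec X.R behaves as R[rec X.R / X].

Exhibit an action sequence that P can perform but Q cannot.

Reachable graph of P (4 states):
  u0 = b.a.c.0 ⊢ —b→ u1
  u1 = a.c.0 ⊢ —a→ u2
  u2 = c.0 ⊢ —c→ u3
  u3 = 0 ⊢ ∅
Reachable graph of Q (3 states):
  v0 = b.c.0 ⊢ —b→ v1
  v1 = c.0 ⊢ —c→ v2
  v2 = 0 ⊢ ∅
Executing ba from P (initial set {u0}):
  step 1 (b): {u1}
  step 2 (a): {u2}
  — P admits the full trace.
Executing ba from Q (initial set {v0}):
  step 1 (b): {v1}
  step 2 (a): no successor for Q

ba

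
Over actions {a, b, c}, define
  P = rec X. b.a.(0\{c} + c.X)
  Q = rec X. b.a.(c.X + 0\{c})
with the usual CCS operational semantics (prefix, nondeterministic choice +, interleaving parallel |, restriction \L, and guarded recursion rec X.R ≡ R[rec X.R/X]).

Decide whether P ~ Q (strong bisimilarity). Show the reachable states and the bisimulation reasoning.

P's transition system — 3 states:
  m0 = rec X. b.a.(0\{c} + c.X) | —b→ m1
  m1 = a.(0\{c} + c.(rec X. b.a.(0\{c} + c.X))) | —a→ m2
  m2 = 0\{c} + c.(rec X. b.a.(0\{c} + c.X)) | —c→ m0
Q's transition system — 3 states:
  n0 = rec X. b.a.(c.X + 0\{c}) | —b→ n1
  n1 = a.(c.(rec X. b.a.(c.X + 0\{c})) + 0\{c}) | —a→ n2
  n2 = c.(rec X. b.a.(c.X + 0\{c})) + 0\{c} | —c→ n0
Partition-refinement fixed point:
  B0 = {m0, n0}
  B1 = {m1, n1}
  B2 = {m2, n2}
m0 ∈ B0, n0 ∈ B0 → same block

bisimilar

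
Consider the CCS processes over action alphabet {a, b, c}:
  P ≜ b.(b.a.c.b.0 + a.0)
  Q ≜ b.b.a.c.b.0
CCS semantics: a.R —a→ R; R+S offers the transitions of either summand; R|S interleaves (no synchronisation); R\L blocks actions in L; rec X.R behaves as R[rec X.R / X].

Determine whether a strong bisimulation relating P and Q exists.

LTS(P): 6 reachable states
  s0 = b.(b.a.c.b.0 + a.0) has moves ··b··> s1
  s1 = b.a.c.b.0 + a.0 has moves ··a··> s2, ··b··> s3
  s2 = 0 has moves ·
  s3 = a.c.b.0 has moves ··a··> s4
  s4 = c.b.0 has moves ··c··> s5
  s5 = b.0 has moves ··b··> s2
LTS(Q): 6 reachable states
  t0 = b.b.a.c.b.0 has moves ··b··> t1
  t1 = b.a.c.b.0 has moves ··b··> t2
  t2 = a.c.b.0 has moves ··a··> t3
  t3 = c.b.0 has moves ··c··> t4
  t4 = b.0 has moves ··b··> t5
  t5 = 0 has moves ·
Bisimilarity quotient blocks:
  B0 = {s0}
  B1 = {s1}
  B2 = {s2, t5}
  B3 = {s3, t2}
  B4 = {s4, t3}
  B5 = {s5, t4}
  B6 = {t0}
  B7 = {t1}
s0 ∈ B0, t0 ∈ B6 → different blocks

NO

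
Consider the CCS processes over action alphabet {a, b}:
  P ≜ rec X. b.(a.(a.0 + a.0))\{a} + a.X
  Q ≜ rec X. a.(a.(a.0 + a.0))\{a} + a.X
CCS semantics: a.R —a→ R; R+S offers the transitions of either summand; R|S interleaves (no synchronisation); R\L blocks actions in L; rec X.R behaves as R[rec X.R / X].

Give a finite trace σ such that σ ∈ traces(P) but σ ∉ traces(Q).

b

Reachable graph of P (2 states):
  p0 = rec X. b.(a.(a.0 + a.0))\{a} + a.X → =a=> p0, =b=> p1
  p1 = (a.(a.0 + a.0))\{a} → stopped
Reachable graph of Q (2 states):
  q0 = rec X. a.(a.(a.0 + a.0))\{a} + a.X → =a=> q0, =a=> q1
  q1 = (a.(a.0 + a.0))\{a} → stopped
Trace ⟨b⟩ through P, begin at {p0}:
  after b @ step 1: {p1}
  ✓ P
Trace ⟨b⟩ through Q, begin at {q0}:
  after b @ step 1: ∅  — Q cannot continue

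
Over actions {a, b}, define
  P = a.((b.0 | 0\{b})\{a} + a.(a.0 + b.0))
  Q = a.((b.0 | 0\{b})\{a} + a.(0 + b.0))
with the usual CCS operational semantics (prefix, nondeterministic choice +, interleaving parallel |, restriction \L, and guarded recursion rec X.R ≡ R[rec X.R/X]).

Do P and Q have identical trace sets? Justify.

trace-distinct — witness ⟨aaa⟩

LTS(P): 5 reachable states
  m0 = a.((b.0 | 0\{b})\{a} + a.(a.0 + b.0)) :: --a--▸ m1
  m1 = (b.0 | 0\{b})\{a} + a.(a.0 + b.0) :: --a--▸ m2, --b--▸ m3
  m2 = a.0 + b.0 :: --a--▸ m4, --b--▸ m4
  m3 = (0 | 0\{b})\{a} :: (no moves)
  m4 = 0 :: (no moves)
LTS(Q): 5 reachable states
  n0 = a.((b.0 | 0\{b})\{a} + a.(0 + b.0)) :: --a--▸ n1
  n1 = (b.0 | 0\{b})\{a} + a.(0 + b.0) :: --a--▸ n2, --b--▸ n3
  n2 = 0 + b.0 :: --b--▸ n4
  n3 = (0 | 0\{b})\{a} :: (no moves)
  n4 = 0 :: (no moves)
Executing aaa from P (initial set {m0}):
  [1] a ⇒ {m1}
  [2] a ⇒ {m2}
  [3] a ⇒ {m4}
  P completes σ.
Executing aaa from Q (initial set {n0}):
  [1] a ⇒ {n1}
  [2] a ⇒ {n2}
  [3] a ⇒ ∅  — Q cannot continue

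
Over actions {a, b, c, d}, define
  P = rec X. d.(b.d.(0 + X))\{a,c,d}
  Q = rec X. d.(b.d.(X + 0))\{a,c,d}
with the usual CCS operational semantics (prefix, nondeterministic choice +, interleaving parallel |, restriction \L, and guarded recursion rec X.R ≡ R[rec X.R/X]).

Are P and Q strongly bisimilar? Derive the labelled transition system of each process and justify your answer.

Reachable graph of P (3 states):
  s0 = rec X. d.(b.d.(0 + X))\{a,c,d} :: —d→ s1
  s1 = (b.d.(0 + (rec X. d.(b.d.(0 + X))\{a,c,d})))\{a,c,d} :: —b→ s2
  s2 = (d.(0 + (rec X. d.(b.d.(0 + X))\{a,c,d})))\{a,c,d} :: ∅
Reachable graph of Q (3 states):
  t0 = rec X. d.(b.d.(X + 0))\{a,c,d} :: —d→ t1
  t1 = (b.d.((rec X. d.(b.d.(X + 0))\{a,c,d}) + 0))\{a,c,d} :: —b→ t2
  t2 = (d.((rec X. d.(b.d.(X + 0))\{a,c,d}) + 0))\{a,c,d} :: ∅
Partition-refinement fixed point:
  B0 = {s0, t0}
  B1 = {s1, t1}
  B2 = {s2, t2}
s0 ∈ B0, t0 ∈ B0 → same block

YES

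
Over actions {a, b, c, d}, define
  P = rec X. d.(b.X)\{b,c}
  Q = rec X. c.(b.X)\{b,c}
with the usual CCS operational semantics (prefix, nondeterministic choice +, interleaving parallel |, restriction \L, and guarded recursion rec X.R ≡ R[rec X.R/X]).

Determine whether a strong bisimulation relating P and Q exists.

NO

LTS(P): 2 reachable states
  u0 = rec X. d.(b.X)\{b,c} | —d→ u1
  u1 = (b.(rec X. d.(b.X)\{b,c}))\{b,c} | ∅
LTS(Q): 2 reachable states
  v0 = rec X. c.(b.X)\{b,c} | —c→ v1
  v1 = (b.(rec X. c.(b.X)\{b,c}))\{b,c} | ∅
Partition-refinement fixed point:
  B0 = {u0}
  B1 = {u1, v1}
  B2 = {v0}
u0 ∈ B0, v0 ∈ B2 → different blocks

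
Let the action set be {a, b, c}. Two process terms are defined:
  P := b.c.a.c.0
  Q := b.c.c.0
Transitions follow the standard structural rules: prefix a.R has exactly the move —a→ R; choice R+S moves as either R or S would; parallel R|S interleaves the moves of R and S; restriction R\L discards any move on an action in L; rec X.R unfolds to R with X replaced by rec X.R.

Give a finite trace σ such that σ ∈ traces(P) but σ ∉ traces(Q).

LTS(P): 5 reachable states
  s0 = b.c.a.c.0 ⊢ =b=> s1
  s1 = c.a.c.0 ⊢ =c=> s2
  s2 = a.c.0 ⊢ =a=> s3
  s3 = c.0 ⊢ =c=> s4
  s4 = 0 ⊢ ·
LTS(Q): 4 reachable states
  t0 = b.c.c.0 ⊢ =b=> t1
  t1 = c.c.0 ⊢ =c=> t2
  t2 = c.0 ⊢ =c=> t3
  t3 = 0 ⊢ ·
Trace ⟨bca⟩ through P, begin at {s0}:
  step 1 (b): {s1}
  step 2 (c): {s2}
  step 3 (a): {s3}
  P completes σ.
Trace ⟨bca⟩ through Q, begin at {t0}:
  step 1 (b): {t1}
  step 2 (c): {t2}
  step 3 (a): ∅  — Q cannot continue

bca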